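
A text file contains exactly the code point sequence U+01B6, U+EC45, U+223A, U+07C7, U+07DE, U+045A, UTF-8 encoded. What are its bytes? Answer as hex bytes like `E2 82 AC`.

U+01B6: 2-byte form → C6 B6.
U+EC45: 3-byte form → EE B1 85.
U+223A: 3-byte form → E2 88 BA.
U+07C7: 2-byte form → DF 87.
U+07DE: 2-byte form → DF 9E.
U+045A: 2-byte form → D1 9A.
Concatenated (14 bytes): C6 B6 EE B1 85 E2 88 BA DF 87 DF 9E D1 9A.

C6 B6 EE B1 85 E2 88 BA DF 87 DF 9E D1 9A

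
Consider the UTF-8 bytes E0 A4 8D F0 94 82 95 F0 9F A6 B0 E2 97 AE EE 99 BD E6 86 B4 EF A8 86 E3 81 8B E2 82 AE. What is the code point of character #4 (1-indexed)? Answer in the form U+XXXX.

U+25EE

Offset 0: leading byte 0xE0 = 11100000 → 3-byte char #1 = E0 A4 8D.
Offset 3: leading byte 0xF0 = 11110000 → 4-byte char #2 = F0 94 82 95.
Offset 7: leading byte 0xF0 = 11110000 → 4-byte char #3 = F0 9F A6 B0.
Offset 11: leading byte 0xE2 = 11100010 → 3-byte char #4 = E2 97 AE.
Leading byte 0xE2 = 11100010 matches 1110xxxx → 3-byte sequence.
Byte 1: 0xE2 = 11100010, payload 0010 (4 bits).
Byte 2: 0x97 = 10010111 (10xxxxxx ✓), payload 010111.
Byte 3: 0xAE = 10101110 (10xxxxxx ✓), payload 101110.
Concatenate: 0010010111101110 = 0x25EE (16 bits → U+25EE).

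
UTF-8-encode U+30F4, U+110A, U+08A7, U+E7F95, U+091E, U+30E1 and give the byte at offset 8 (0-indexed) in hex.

U+30F4 → 3-byte form E3 83 B4 at offsets 0–2.
U+110A → 3-byte form E1 84 8A at offsets 3–5.
U+08A7 → 3-byte form E0 A2 A7 at offsets 6–8.
Offset 8 falls in char 3's range; it's byte 3 of E0 A2 A7 = 0xA7.

0xA7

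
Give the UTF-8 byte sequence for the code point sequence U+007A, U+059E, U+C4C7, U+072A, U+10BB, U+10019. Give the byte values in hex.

7A D6 9E EC 93 87 DC AA E1 82 BB F0 90 80 99

U+007A: 1-byte form → 7A.
U+059E: 2-byte form → D6 9E.
U+C4C7: 3-byte form → EC 93 87.
U+072A: 2-byte form → DC AA.
U+10BB: 3-byte form → E1 82 BB.
U+10019: 4-byte form → F0 90 80 99.
Concatenated (15 bytes): 7A D6 9E EC 93 87 DC AA E1 82 BB F0 90 80 99.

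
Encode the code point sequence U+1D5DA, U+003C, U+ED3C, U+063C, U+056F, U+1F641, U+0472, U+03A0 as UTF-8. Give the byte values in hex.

F0 9D 97 9A 3C EE B4 BC D8 BC D5 AF F0 9F 99 81 D1 B2 CE A0

U+1D5DA: 4-byte form → F0 9D 97 9A.
U+003C: 1-byte form → 3C.
U+ED3C: 3-byte form → EE B4 BC.
U+063C: 2-byte form → D8 BC.
U+056F: 2-byte form → D5 AF.
U+1F641: 4-byte form → F0 9F 99 81.
U+0472: 2-byte form → D1 B2.
U+03A0: 2-byte form → CE A0.
Concatenated (20 bytes): F0 9D 97 9A 3C EE B4 BC D8 BC D5 AF F0 9F 99 81 D1 B2 CE A0.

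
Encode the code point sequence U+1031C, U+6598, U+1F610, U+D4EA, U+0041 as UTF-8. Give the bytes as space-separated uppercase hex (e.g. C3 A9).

U+1031C: 4-byte form → F0 90 8C 9C.
U+6598: 3-byte form → E6 96 98.
U+1F610: 4-byte form → F0 9F 98 90.
U+D4EA: 3-byte form → ED 93 AA.
U+0041: 1-byte form → 41.
Concatenated (15 bytes): F0 90 8C 9C E6 96 98 F0 9F 98 90 ED 93 AA 41.

F0 90 8C 9C E6 96 98 F0 9F 98 90 ED 93 AA 41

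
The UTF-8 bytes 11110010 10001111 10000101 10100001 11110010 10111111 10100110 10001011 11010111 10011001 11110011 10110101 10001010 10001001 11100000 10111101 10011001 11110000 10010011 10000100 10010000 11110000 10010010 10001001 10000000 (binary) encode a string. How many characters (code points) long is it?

Byte at offset 0: 0xF2 = 11110010 → 4-byte char (#1). Advance 4.
Byte at offset 4: 0xF2 = 11110010 → 4-byte char (#2). Advance 4.
Byte at offset 8: 0xD7 = 11010111 → 2-byte char (#3). Advance 2.
Byte at offset 10: 0xF3 = 11110011 → 4-byte char (#4). Advance 4.
Byte at offset 14: 0xE0 = 11100000 → 3-byte char (#5). Advance 3.
Byte at offset 17: 0xF0 = 11110000 → 4-byte char (#6). Advance 4.
Byte at offset 21: 0xF0 = 11110000 → 4-byte char (#7). Advance 4.
Reached end at offset 25 after 7 code points.

7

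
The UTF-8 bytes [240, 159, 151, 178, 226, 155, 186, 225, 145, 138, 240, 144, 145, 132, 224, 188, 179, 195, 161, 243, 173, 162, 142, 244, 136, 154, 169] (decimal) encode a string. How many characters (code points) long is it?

Byte at offset 0: 0xF0 = 11110000 → 4-byte char (#1). Advance 4.
Byte at offset 4: 0xE2 = 11100010 → 3-byte char (#2). Advance 3.
Byte at offset 7: 0xE1 = 11100001 → 3-byte char (#3). Advance 3.
Byte at offset 10: 0xF0 = 11110000 → 4-byte char (#4). Advance 4.
Byte at offset 14: 0xE0 = 11100000 → 3-byte char (#5). Advance 3.
Byte at offset 17: 0xC3 = 11000011 → 2-byte char (#6). Advance 2.
Byte at offset 19: 0xF3 = 11110011 → 4-byte char (#7). Advance 4.
Byte at offset 23: 0xF4 = 11110100 → 4-byte char (#8). Advance 4.
Reached end at offset 27 after 8 code points.

8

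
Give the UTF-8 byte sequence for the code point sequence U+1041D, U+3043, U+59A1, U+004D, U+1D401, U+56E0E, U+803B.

U+1041D: 4-byte form → F0 90 90 9D.
U+3043: 3-byte form → E3 81 83.
U+59A1: 3-byte form → E5 A6 A1.
U+004D: 1-byte form → 4D.
U+1D401: 4-byte form → F0 9D 90 81.
U+56E0E: 4-byte form → F1 96 B8 8E.
U+803B: 3-byte form → E8 80 BB.
Concatenated (22 bytes): F0 90 90 9D E3 81 83 E5 A6 A1 4D F0 9D 90 81 F1 96 B8 8E E8 80 BB.

F0 90 90 9D E3 81 83 E5 A6 A1 4D F0 9D 90 81 F1 96 B8 8E E8 80 BB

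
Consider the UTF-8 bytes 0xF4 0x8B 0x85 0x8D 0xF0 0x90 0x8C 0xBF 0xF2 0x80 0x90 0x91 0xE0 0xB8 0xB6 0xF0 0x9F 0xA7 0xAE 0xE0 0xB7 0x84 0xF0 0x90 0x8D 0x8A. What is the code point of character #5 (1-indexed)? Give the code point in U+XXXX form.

U+1F9EE

Offset 0: leading byte 0xF4 = 11110100 → 4-byte char #1 = F4 8B 85 8D.
Offset 4: leading byte 0xF0 = 11110000 → 4-byte char #2 = F0 90 8C BF.
Offset 8: leading byte 0xF2 = 11110010 → 4-byte char #3 = F2 80 90 91.
Offset 12: leading byte 0xE0 = 11100000 → 3-byte char #4 = E0 B8 B6.
Offset 15: leading byte 0xF0 = 11110000 → 4-byte char #5 = F0 9F A7 AE.
Leading byte 0xF0 = 11110000 matches 11110xxx → 4-byte sequence.
Byte 1: 0xF0 = 11110000, payload 000 (3 bits).
Byte 2: 0x9F = 10011111 (10xxxxxx ✓), payload 011111.
Byte 3: 0xA7 = 10100111 (10xxxxxx ✓), payload 100111.
Byte 4: 0xAE = 10101110 (10xxxxxx ✓), payload 101110.
Concatenate: 000011111100111101110 = 0x1F9EE (21 bits → U+1F9EE).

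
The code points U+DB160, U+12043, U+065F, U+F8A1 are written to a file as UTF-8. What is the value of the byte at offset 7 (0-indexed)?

U+DB160 → 4-byte form F3 9B 85 A0 at offsets 0–3.
U+12043 → 4-byte form F0 92 81 83 at offsets 4–7.
Offset 7 falls in char 2's range; it's byte 4 of F0 92 81 83 = 0x83.

0x83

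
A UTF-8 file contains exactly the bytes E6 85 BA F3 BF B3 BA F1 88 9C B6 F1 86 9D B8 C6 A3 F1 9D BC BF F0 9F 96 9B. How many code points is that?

7

Byte at offset 0: 0xE6 = 11100110 → 3-byte char (#1). Advance 3.
Byte at offset 3: 0xF3 = 11110011 → 4-byte char (#2). Advance 4.
Byte at offset 7: 0xF1 = 11110001 → 4-byte char (#3). Advance 4.
Byte at offset 11: 0xF1 = 11110001 → 4-byte char (#4). Advance 4.
Byte at offset 15: 0xC6 = 11000110 → 2-byte char (#5). Advance 2.
Byte at offset 17: 0xF1 = 11110001 → 4-byte char (#6). Advance 4.
Byte at offset 21: 0xF0 = 11110000 → 4-byte char (#7). Advance 4.
Reached end at offset 25 after 7 code points.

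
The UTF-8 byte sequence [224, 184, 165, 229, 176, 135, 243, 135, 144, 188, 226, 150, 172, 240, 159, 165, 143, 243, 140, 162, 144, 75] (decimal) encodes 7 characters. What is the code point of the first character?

Offset 0: leading byte 0xE0 = 11100000 → 3-byte char #1 = E0 B8 A5.
Leading byte 0xE0 = 11100000 matches 1110xxxx → 3-byte sequence.
Byte 1: 0xE0 = 11100000, payload 0000 (4 bits).
Byte 2: 0xB8 = 10111000 (10xxxxxx ✓), payload 111000.
Byte 3: 0xA5 = 10100101 (10xxxxxx ✓), payload 100101.
Concatenate: 0000111000100101 = 0xE25 (16 bits → U+0E25).

U+0E25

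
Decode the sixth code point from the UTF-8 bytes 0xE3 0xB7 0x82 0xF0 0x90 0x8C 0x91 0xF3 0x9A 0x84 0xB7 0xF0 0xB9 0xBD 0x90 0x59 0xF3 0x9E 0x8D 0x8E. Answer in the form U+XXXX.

Offset 0: leading byte 0xE3 = 11100011 → 3-byte char #1 = E3 B7 82.
Offset 3: leading byte 0xF0 = 11110000 → 4-byte char #2 = F0 90 8C 91.
Offset 7: leading byte 0xF3 = 11110011 → 4-byte char #3 = F3 9A 84 B7.
Offset 11: leading byte 0xF0 = 11110000 → 4-byte char #4 = F0 B9 BD 90.
Offset 15: leading byte 0x59 = 01011001 → 1-byte char #5 = 59.
Offset 16: leading byte 0xF3 = 11110011 → 4-byte char #6 = F3 9E 8D 8E.
Leading byte 0xF3 = 11110011 matches 11110xxx → 4-byte sequence.
Byte 1: 0xF3 = 11110011, payload 011 (3 bits).
Byte 2: 0x9E = 10011110 (10xxxxxx ✓), payload 011110.
Byte 3: 0x8D = 10001101 (10xxxxxx ✓), payload 001101.
Byte 4: 0x8E = 10001110 (10xxxxxx ✓), payload 001110.
Concatenate: 011011110001101001110 = 0xDE34E (21 bits → U+DE34E).

U+DE34E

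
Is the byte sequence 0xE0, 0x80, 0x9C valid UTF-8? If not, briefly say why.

Leading byte 0xE0 = 11100000 → 3-byte form.
Continuation bytes all match 10xxxxxx. Payload decodes to 0x1C.
But 0x1C < 0x800, the minimum for a 3-byte sequence — this is an overlong encoding.

invalid (overlong encoding)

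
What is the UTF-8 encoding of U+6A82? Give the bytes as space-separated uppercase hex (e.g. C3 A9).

E6 AA 82

U+6A82 = 0x6A82 = 27266 decimal. In range U+0800–U+FFFF → 3-byte form: 1110xxxx 10xxxxxx 10xxxxxx.
Binary (16 bits): 0110101010000010.
Split 4+6+6: 0110 | 101010 | 000010.
Byte 1: 11100110 = 0xE6.
Byte 2: 10101010 = 0xAA.
Byte 3: 10000010 = 0x82.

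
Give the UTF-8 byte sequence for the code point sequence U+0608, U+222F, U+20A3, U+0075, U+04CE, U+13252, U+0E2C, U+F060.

D8 88 E2 88 AF E2 82 A3 75 D3 8E F0 93 89 92 E0 B8 AC EF 81 A0

U+0608: 2-byte form → D8 88.
U+222F: 3-byte form → E2 88 AF.
U+20A3: 3-byte form → E2 82 A3.
U+0075: 1-byte form → 75.
U+04CE: 2-byte form → D3 8E.
U+13252: 4-byte form → F0 93 89 92.
U+0E2C: 3-byte form → E0 B8 AC.
U+F060: 3-byte form → EF 81 A0.
Concatenated (21 bytes): D8 88 E2 88 AF E2 82 A3 75 D3 8E F0 93 89 92 E0 B8 AC EF 81 A0.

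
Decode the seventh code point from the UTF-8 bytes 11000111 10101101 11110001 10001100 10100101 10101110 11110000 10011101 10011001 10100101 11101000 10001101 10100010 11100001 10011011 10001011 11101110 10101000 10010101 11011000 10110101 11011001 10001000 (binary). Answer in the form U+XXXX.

Offset 0: leading byte 0xC7 = 11000111 → 2-byte char #1 = C7 AD.
Offset 2: leading byte 0xF1 = 11110001 → 4-byte char #2 = F1 8C A5 AE.
Offset 6: leading byte 0xF0 = 11110000 → 4-byte char #3 = F0 9D 99 A5.
Offset 10: leading byte 0xE8 = 11101000 → 3-byte char #4 = E8 8D A2.
Offset 13: leading byte 0xE1 = 11100001 → 3-byte char #5 = E1 9B 8B.
Offset 16: leading byte 0xEE = 11101110 → 3-byte char #6 = EE A8 95.
Offset 19: leading byte 0xD8 = 11011000 → 2-byte char #7 = D8 B5.
Leading byte 0xD8 = 11011000 matches 110xxxxx → 2-byte sequence.
Byte 1: 0xD8 = 11011000, payload 11000 (5 bits).
Byte 2: 0xB5 = 10110101 (10xxxxxx ✓), payload 110101.
Concatenate: 11000110101 = 0x635 (11 bits → U+0635).

U+0635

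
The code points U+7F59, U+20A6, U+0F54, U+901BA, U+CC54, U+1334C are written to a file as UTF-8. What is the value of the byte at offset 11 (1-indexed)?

1-indexed offset 11 is 0-indexed offset 10.
U+7F59 → 3-byte form E7 BD 99 at offsets 0–2.
U+20A6 → 3-byte form E2 82 A6 at offsets 3–5.
U+0F54 → 3-byte form E0 BD 94 at offsets 6–8.
U+901BA → 4-byte form F2 90 86 BA at offsets 9–12.
Offset 10 falls in char 4's range; it's byte 2 of F2 90 86 BA = 0x90.

0x90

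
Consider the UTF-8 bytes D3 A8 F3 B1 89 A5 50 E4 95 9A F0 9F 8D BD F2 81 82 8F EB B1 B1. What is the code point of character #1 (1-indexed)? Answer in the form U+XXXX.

U+04E8

Offset 0: leading byte 0xD3 = 11010011 → 2-byte char #1 = D3 A8.
Leading byte 0xD3 = 11010011 matches 110xxxxx → 2-byte sequence.
Byte 1: 0xD3 = 11010011, payload 10011 (5 bits).
Byte 2: 0xA8 = 10101000 (10xxxxxx ✓), payload 101000.
Concatenate: 10011101000 = 0x4E8 (11 bits → U+04E8).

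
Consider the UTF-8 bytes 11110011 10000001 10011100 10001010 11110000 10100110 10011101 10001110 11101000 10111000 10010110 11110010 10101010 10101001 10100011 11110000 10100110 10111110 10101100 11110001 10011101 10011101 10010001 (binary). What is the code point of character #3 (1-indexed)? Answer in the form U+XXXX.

U+8E16

Offset 0: leading byte 0xF3 = 11110011 → 4-byte char #1 = F3 81 9C 8A.
Offset 4: leading byte 0xF0 = 11110000 → 4-byte char #2 = F0 A6 9D 8E.
Offset 8: leading byte 0xE8 = 11101000 → 3-byte char #3 = E8 B8 96.
Leading byte 0xE8 = 11101000 matches 1110xxxx → 3-byte sequence.
Byte 1: 0xE8 = 11101000, payload 1000 (4 bits).
Byte 2: 0xB8 = 10111000 (10xxxxxx ✓), payload 111000.
Byte 3: 0x96 = 10010110 (10xxxxxx ✓), payload 010110.
Concatenate: 1000111000010110 = 0x8E16 (16 bits → U+8E16).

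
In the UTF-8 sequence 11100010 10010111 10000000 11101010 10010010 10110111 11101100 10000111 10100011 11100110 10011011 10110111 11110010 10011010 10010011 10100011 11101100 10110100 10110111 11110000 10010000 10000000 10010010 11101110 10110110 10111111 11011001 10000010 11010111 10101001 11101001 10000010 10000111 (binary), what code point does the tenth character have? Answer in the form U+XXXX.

Offset 0: leading byte 0xE2 = 11100010 → 3-byte char #1 = E2 97 80.
Offset 3: leading byte 0xEA = 11101010 → 3-byte char #2 = EA 92 B7.
Offset 6: leading byte 0xEC = 11101100 → 3-byte char #3 = EC 87 A3.
Offset 9: leading byte 0xE6 = 11100110 → 3-byte char #4 = E6 9B B7.
Offset 12: leading byte 0xF2 = 11110010 → 4-byte char #5 = F2 9A 93 A3.
Offset 16: leading byte 0xEC = 11101100 → 3-byte char #6 = EC B4 B7.
Offset 19: leading byte 0xF0 = 11110000 → 4-byte char #7 = F0 90 80 92.
Offset 23: leading byte 0xEE = 11101110 → 3-byte char #8 = EE B6 BF.
Offset 26: leading byte 0xD9 = 11011001 → 2-byte char #9 = D9 82.
Offset 28: leading byte 0xD7 = 11010111 → 2-byte char #10 = D7 A9.
Leading byte 0xD7 = 11010111 matches 110xxxxx → 2-byte sequence.
Byte 1: 0xD7 = 11010111, payload 10111 (5 bits).
Byte 2: 0xA9 = 10101001 (10xxxxxx ✓), payload 101001.
Concatenate: 10111101001 = 0x5E9 (11 bits → U+05E9).

U+05E9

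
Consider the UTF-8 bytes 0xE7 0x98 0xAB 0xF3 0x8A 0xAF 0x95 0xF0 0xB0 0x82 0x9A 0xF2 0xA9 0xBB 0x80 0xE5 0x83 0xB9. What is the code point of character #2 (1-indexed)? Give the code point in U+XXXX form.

Offset 0: leading byte 0xE7 = 11100111 → 3-byte char #1 = E7 98 AB.
Offset 3: leading byte 0xF3 = 11110011 → 4-byte char #2 = F3 8A AF 95.
Leading byte 0xF3 = 11110011 matches 11110xxx → 4-byte sequence.
Byte 1: 0xF3 = 11110011, payload 011 (3 bits).
Byte 2: 0x8A = 10001010 (10xxxxxx ✓), payload 001010.
Byte 3: 0xAF = 10101111 (10xxxxxx ✓), payload 101111.
Byte 4: 0x95 = 10010101 (10xxxxxx ✓), payload 010101.
Concatenate: 011001010101111010101 = 0xCABD5 (21 bits → U+CABD5).

U+CABD5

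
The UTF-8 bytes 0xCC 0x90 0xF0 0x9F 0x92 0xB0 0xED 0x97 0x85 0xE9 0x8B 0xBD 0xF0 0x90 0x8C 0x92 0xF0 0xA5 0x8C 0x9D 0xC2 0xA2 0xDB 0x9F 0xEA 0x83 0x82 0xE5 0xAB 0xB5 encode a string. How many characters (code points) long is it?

10

Byte at offset 0: 0xCC = 11001100 → 2-byte char (#1). Advance 2.
Byte at offset 2: 0xF0 = 11110000 → 4-byte char (#2). Advance 4.
Byte at offset 6: 0xED = 11101101 → 3-byte char (#3). Advance 3.
Byte at offset 9: 0xE9 = 11101001 → 3-byte char (#4). Advance 3.
Byte at offset 12: 0xF0 = 11110000 → 4-byte char (#5). Advance 4.
Byte at offset 16: 0xF0 = 11110000 → 4-byte char (#6). Advance 4.
Byte at offset 20: 0xC2 = 11000010 → 2-byte char (#7). Advance 2.
Byte at offset 22: 0xDB = 11011011 → 2-byte char (#8). Advance 2.
Byte at offset 24: 0xEA = 11101010 → 3-byte char (#9). Advance 3.
Byte at offset 27: 0xE5 = 11100101 → 3-byte char (#10). Advance 3.
Reached end at offset 30 after 10 code points.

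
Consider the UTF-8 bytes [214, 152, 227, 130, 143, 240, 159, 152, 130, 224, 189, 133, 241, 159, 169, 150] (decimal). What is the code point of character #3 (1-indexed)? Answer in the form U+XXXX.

Offset 0: leading byte 0xD6 = 11010110 → 2-byte char #1 = D6 98.
Offset 2: leading byte 0xE3 = 11100011 → 3-byte char #2 = E3 82 8F.
Offset 5: leading byte 0xF0 = 11110000 → 4-byte char #3 = F0 9F 98 82.
Leading byte 0xF0 = 11110000 matches 11110xxx → 4-byte sequence.
Byte 1: 0xF0 = 11110000, payload 000 (3 bits).
Byte 2: 0x9F = 10011111 (10xxxxxx ✓), payload 011111.
Byte 3: 0x98 = 10011000 (10xxxxxx ✓), payload 011000.
Byte 4: 0x82 = 10000010 (10xxxxxx ✓), payload 000010.
Concatenate: 000011111011000000010 = 0x1F602 (21 bits → U+1F602).

U+1F602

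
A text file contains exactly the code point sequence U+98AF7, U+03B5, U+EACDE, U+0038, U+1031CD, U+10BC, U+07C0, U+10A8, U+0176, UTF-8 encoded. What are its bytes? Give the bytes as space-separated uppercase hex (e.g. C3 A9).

U+98AF7: 4-byte form → F2 98 AB B7.
U+03B5: 2-byte form → CE B5.
U+EACDE: 4-byte form → F3 AA B3 9E.
U+0038: 1-byte form → 38.
U+1031CD: 4-byte form → F4 83 87 8D.
U+10BC: 3-byte form → E1 82 BC.
U+07C0: 2-byte form → DF 80.
U+10A8: 3-byte form → E1 82 A8.
U+0176: 2-byte form → C5 B6.
Concatenated (25 bytes): F2 98 AB B7 CE B5 F3 AA B3 9E 38 F4 83 87 8D E1 82 BC DF 80 E1 82 A8 C5 B6.

F2 98 AB B7 CE B5 F3 AA B3 9E 38 F4 83 87 8D E1 82 BC DF 80 E1 82 A8 C5 B6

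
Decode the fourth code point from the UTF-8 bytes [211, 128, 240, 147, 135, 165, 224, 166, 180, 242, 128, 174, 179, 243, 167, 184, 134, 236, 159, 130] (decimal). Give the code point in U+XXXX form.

Offset 0: leading byte 0xD3 = 11010011 → 2-byte char #1 = D3 80.
Offset 2: leading byte 0xF0 = 11110000 → 4-byte char #2 = F0 93 87 A5.
Offset 6: leading byte 0xE0 = 11100000 → 3-byte char #3 = E0 A6 B4.
Offset 9: leading byte 0xF2 = 11110010 → 4-byte char #4 = F2 80 AE B3.
Leading byte 0xF2 = 11110010 matches 11110xxx → 4-byte sequence.
Byte 1: 0xF2 = 11110010, payload 010 (3 bits).
Byte 2: 0x80 = 10000000 (10xxxxxx ✓), payload 000000.
Byte 3: 0xAE = 10101110 (10xxxxxx ✓), payload 101110.
Byte 4: 0xB3 = 10110011 (10xxxxxx ✓), payload 110011.
Concatenate: 010000000101110110011 = 0x80BB3 (21 bits → U+80BB3).

U+80BB3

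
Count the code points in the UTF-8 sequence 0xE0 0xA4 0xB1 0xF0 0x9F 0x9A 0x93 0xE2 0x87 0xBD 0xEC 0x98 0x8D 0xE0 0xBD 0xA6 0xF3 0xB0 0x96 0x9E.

6

Byte at offset 0: 0xE0 = 11100000 → 3-byte char (#1). Advance 3.
Byte at offset 3: 0xF0 = 11110000 → 4-byte char (#2). Advance 4.
Byte at offset 7: 0xE2 = 11100010 → 3-byte char (#3). Advance 3.
Byte at offset 10: 0xEC = 11101100 → 3-byte char (#4). Advance 3.
Byte at offset 13: 0xE0 = 11100000 → 3-byte char (#5). Advance 3.
Byte at offset 16: 0xF3 = 11110011 → 4-byte char (#6). Advance 4.
Reached end at offset 20 after 6 code points.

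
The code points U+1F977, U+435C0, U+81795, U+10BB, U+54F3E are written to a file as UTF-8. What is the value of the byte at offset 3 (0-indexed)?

0xB7

U+1F977 → 4-byte form F0 9F A5 B7 at offsets 0–3.
Offset 3 falls in char 1's range; it's byte 4 of F0 9F A5 B7 = 0xB7.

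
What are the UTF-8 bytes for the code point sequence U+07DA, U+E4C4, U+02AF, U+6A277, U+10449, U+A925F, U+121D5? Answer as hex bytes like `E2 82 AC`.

U+07DA: 2-byte form → DF 9A.
U+E4C4: 3-byte form → EE 93 84.
U+02AF: 2-byte form → CA AF.
U+6A277: 4-byte form → F1 AA 89 B7.
U+10449: 4-byte form → F0 90 91 89.
U+A925F: 4-byte form → F2 A9 89 9F.
U+121D5: 4-byte form → F0 92 87 95.
Concatenated (23 bytes): DF 9A EE 93 84 CA AF F1 AA 89 B7 F0 90 91 89 F2 A9 89 9F F0 92 87 95.

DF 9A EE 93 84 CA AF F1 AA 89 B7 F0 90 91 89 F2 A9 89 9F F0 92 87 95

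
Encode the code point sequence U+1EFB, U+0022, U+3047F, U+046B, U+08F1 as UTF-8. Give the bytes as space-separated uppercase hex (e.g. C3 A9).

E1 BB BB 22 F0 B0 91 BF D1 AB E0 A3 B1

U+1EFB: 3-byte form → E1 BB BB.
U+0022: 1-byte form → 22.
U+3047F: 4-byte form → F0 B0 91 BF.
U+046B: 2-byte form → D1 AB.
U+08F1: 3-byte form → E0 A3 B1.
Concatenated (13 bytes): E1 BB BB 22 F0 B0 91 BF D1 AB E0 A3 B1.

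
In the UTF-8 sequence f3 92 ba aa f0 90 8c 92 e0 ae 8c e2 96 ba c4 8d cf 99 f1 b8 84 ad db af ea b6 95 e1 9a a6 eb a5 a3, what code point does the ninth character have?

U+AD95

Offset 0: leading byte 0xF3 = 11110011 → 4-byte char #1 = F3 92 BA AA.
Offset 4: leading byte 0xF0 = 11110000 → 4-byte char #2 = F0 90 8C 92.
Offset 8: leading byte 0xE0 = 11100000 → 3-byte char #3 = E0 AE 8C.
Offset 11: leading byte 0xE2 = 11100010 → 3-byte char #4 = E2 96 BA.
Offset 14: leading byte 0xC4 = 11000100 → 2-byte char #5 = C4 8D.
Offset 16: leading byte 0xCF = 11001111 → 2-byte char #6 = CF 99.
Offset 18: leading byte 0xF1 = 11110001 → 4-byte char #7 = F1 B8 84 AD.
Offset 22: leading byte 0xDB = 11011011 → 2-byte char #8 = DB AF.
Offset 24: leading byte 0xEA = 11101010 → 3-byte char #9 = EA B6 95.
Leading byte 0xEA = 11101010 matches 1110xxxx → 3-byte sequence.
Byte 1: 0xEA = 11101010, payload 1010 (4 bits).
Byte 2: 0xB6 = 10110110 (10xxxxxx ✓), payload 110110.
Byte 3: 0x95 = 10010101 (10xxxxxx ✓), payload 010101.
Concatenate: 1010110110010101 = 0xAD95 (16 bits → U+AD95).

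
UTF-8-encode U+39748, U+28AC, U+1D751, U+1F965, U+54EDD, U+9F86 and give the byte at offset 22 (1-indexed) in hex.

1-indexed offset 22 is 0-indexed offset 21.
U+39748 → 4-byte form F0 B9 9D 88 at offsets 0–3.
U+28AC → 3-byte form E2 A2 AC at offsets 4–6.
U+1D751 → 4-byte form F0 9D 9D 91 at offsets 7–10.
U+1F965 → 4-byte form F0 9F A5 A5 at offsets 11–14.
U+54EDD → 4-byte form F1 94 BB 9D at offsets 15–18.
U+9F86 → 3-byte form E9 BE 86 at offsets 19–21.
Offset 21 falls in char 6's range; it's byte 3 of E9 BE 86 = 0x86.

0x86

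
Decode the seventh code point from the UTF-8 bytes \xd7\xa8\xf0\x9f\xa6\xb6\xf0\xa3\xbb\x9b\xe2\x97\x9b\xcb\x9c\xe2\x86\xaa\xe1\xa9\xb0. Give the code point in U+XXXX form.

U+1A70

Offset 0: leading byte 0xD7 = 11010111 → 2-byte char #1 = D7 A8.
Offset 2: leading byte 0xF0 = 11110000 → 4-byte char #2 = F0 9F A6 B6.
Offset 6: leading byte 0xF0 = 11110000 → 4-byte char #3 = F0 A3 BB 9B.
Offset 10: leading byte 0xE2 = 11100010 → 3-byte char #4 = E2 97 9B.
Offset 13: leading byte 0xCB = 11001011 → 2-byte char #5 = CB 9C.
Offset 15: leading byte 0xE2 = 11100010 → 3-byte char #6 = E2 86 AA.
Offset 18: leading byte 0xE1 = 11100001 → 3-byte char #7 = E1 A9 B0.
Leading byte 0xE1 = 11100001 matches 1110xxxx → 3-byte sequence.
Byte 1: 0xE1 = 11100001, payload 0001 (4 bits).
Byte 2: 0xA9 = 10101001 (10xxxxxx ✓), payload 101001.
Byte 3: 0xB0 = 10110000 (10xxxxxx ✓), payload 110000.
Concatenate: 0001101001110000 = 0x1A70 (16 bits → U+1A70).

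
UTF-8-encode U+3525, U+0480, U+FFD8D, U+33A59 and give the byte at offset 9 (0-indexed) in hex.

U+3525 → 3-byte form E3 94 A5 at offsets 0–2.
U+0480 → 2-byte form D2 80 at offsets 3–4.
U+FFD8D → 4-byte form F3 BF B6 8D at offsets 5–8.
U+33A59 → 4-byte form F0 B3 A9 99 at offsets 9–12.
Offset 9 falls in char 4's range; it's byte 1 of F0 B3 A9 99 = 0xF0.

0xF0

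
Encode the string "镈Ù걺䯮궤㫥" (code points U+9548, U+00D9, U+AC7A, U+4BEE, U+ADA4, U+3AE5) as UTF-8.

E9 95 88 C3 99 EA B1 BA E4 AF AE EA B6 A4 E3 AB A5

U+9548: 3-byte form → E9 95 88.
U+00D9: 2-byte form → C3 99.
U+AC7A: 3-byte form → EA B1 BA.
U+4BEE: 3-byte form → E4 AF AE.
U+ADA4: 3-byte form → EA B6 A4.
U+3AE5: 3-byte form → E3 AB A5.
Concatenated (17 bytes): E9 95 88 C3 99 EA B1 BA E4 AF AE EA B6 A4 E3 AB A5.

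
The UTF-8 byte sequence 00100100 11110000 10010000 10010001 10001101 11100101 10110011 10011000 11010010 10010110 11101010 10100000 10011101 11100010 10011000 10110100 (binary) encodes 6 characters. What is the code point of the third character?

Offset 0: leading byte 0x24 = 00100100 → 1-byte char #1 = 24.
Offset 1: leading byte 0xF0 = 11110000 → 4-byte char #2 = F0 90 91 8D.
Offset 5: leading byte 0xE5 = 11100101 → 3-byte char #3 = E5 B3 98.
Leading byte 0xE5 = 11100101 matches 1110xxxx → 3-byte sequence.
Byte 1: 0xE5 = 11100101, payload 0101 (4 bits).
Byte 2: 0xB3 = 10110011 (10xxxxxx ✓), payload 110011.
Byte 3: 0x98 = 10011000 (10xxxxxx ✓), payload 011000.
Concatenate: 0101110011011000 = 0x5CD8 (16 bits → U+5CD8).

U+5CD8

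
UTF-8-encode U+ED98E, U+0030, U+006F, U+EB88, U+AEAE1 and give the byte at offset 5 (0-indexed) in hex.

0x6F

U+ED98E → 4-byte form F3 AD A6 8E at offsets 0–3.
U+0030 → 1-byte form 30 at offsets 4–4.
U+006F → 1-byte form 6F at offsets 5–5.
Offset 5 falls in char 3's range; it's byte 1 of 6F = 0x6F.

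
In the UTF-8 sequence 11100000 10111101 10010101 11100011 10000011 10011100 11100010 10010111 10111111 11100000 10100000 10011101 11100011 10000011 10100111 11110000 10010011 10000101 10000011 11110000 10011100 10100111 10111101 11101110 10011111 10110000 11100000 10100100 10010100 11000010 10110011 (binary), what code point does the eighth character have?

Offset 0: leading byte 0xE0 = 11100000 → 3-byte char #1 = E0 BD 95.
Offset 3: leading byte 0xE3 = 11100011 → 3-byte char #2 = E3 83 9C.
Offset 6: leading byte 0xE2 = 11100010 → 3-byte char #3 = E2 97 BF.
Offset 9: leading byte 0xE0 = 11100000 → 3-byte char #4 = E0 A0 9D.
Offset 12: leading byte 0xE3 = 11100011 → 3-byte char #5 = E3 83 A7.
Offset 15: leading byte 0xF0 = 11110000 → 4-byte char #6 = F0 93 85 83.
Offset 19: leading byte 0xF0 = 11110000 → 4-byte char #7 = F0 9C A7 BD.
Offset 23: leading byte 0xEE = 11101110 → 3-byte char #8 = EE 9F B0.
Leading byte 0xEE = 11101110 matches 1110xxxx → 3-byte sequence.
Byte 1: 0xEE = 11101110, payload 1110 (4 bits).
Byte 2: 0x9F = 10011111 (10xxxxxx ✓), payload 011111.
Byte 3: 0xB0 = 10110000 (10xxxxxx ✓), payload 110000.
Concatenate: 1110011111110000 = 0xE7F0 (16 bits → U+E7F0).

U+E7F0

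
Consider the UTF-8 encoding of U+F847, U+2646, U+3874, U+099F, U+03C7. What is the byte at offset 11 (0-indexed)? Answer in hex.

U+F847 → 3-byte form EF A1 87 at offsets 0–2.
U+2646 → 3-byte form E2 99 86 at offsets 3–5.
U+3874 → 3-byte form E3 A1 B4 at offsets 6–8.
U+099F → 3-byte form E0 A6 9F at offsets 9–11.
Offset 11 falls in char 4's range; it's byte 3 of E0 A6 9F = 0x9F.

0x9F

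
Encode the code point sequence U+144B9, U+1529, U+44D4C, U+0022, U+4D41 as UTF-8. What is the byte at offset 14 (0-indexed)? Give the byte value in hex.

U+144B9 → 4-byte form F0 94 92 B9 at offsets 0–3.
U+1529 → 3-byte form E1 94 A9 at offsets 4–6.
U+44D4C → 4-byte form F1 84 B5 8C at offsets 7–10.
U+0022 → 1-byte form 22 at offsets 11–11.
U+4D41 → 3-byte form E4 B5 81 at offsets 12–14.
Offset 14 falls in char 5's range; it's byte 3 of E4 B5 81 = 0x81.

0x81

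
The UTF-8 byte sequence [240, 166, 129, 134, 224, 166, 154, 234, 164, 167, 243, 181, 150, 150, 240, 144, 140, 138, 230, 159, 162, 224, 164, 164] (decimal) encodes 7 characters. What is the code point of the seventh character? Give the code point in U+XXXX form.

Offset 0: leading byte 0xF0 = 11110000 → 4-byte char #1 = F0 A6 81 86.
Offset 4: leading byte 0xE0 = 11100000 → 3-byte char #2 = E0 A6 9A.
Offset 7: leading byte 0xEA = 11101010 → 3-byte char #3 = EA A4 A7.
Offset 10: leading byte 0xF3 = 11110011 → 4-byte char #4 = F3 B5 96 96.
Offset 14: leading byte 0xF0 = 11110000 → 4-byte char #5 = F0 90 8C 8A.
Offset 18: leading byte 0xE6 = 11100110 → 3-byte char #6 = E6 9F A2.
Offset 21: leading byte 0xE0 = 11100000 → 3-byte char #7 = E0 A4 A4.
Leading byte 0xE0 = 11100000 matches 1110xxxx → 3-byte sequence.
Byte 1: 0xE0 = 11100000, payload 0000 (4 bits).
Byte 2: 0xA4 = 10100100 (10xxxxxx ✓), payload 100100.
Byte 3: 0xA4 = 10100100 (10xxxxxx ✓), payload 100100.
Concatenate: 0000100100100100 = 0x924 (16 bits → U+0924).

U+0924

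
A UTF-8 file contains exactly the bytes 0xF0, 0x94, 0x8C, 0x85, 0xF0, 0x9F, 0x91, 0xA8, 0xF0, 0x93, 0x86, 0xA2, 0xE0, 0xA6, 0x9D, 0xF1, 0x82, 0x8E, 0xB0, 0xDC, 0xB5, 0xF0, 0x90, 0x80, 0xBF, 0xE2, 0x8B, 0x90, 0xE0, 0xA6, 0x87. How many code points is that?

Byte at offset 0: 0xF0 = 11110000 → 4-byte char (#1). Advance 4.
Byte at offset 4: 0xF0 = 11110000 → 4-byte char (#2). Advance 4.
Byte at offset 8: 0xF0 = 11110000 → 4-byte char (#3). Advance 4.
Byte at offset 12: 0xE0 = 11100000 → 3-byte char (#4). Advance 3.
Byte at offset 15: 0xF1 = 11110001 → 4-byte char (#5). Advance 4.
Byte at offset 19: 0xDC = 11011100 → 2-byte char (#6). Advance 2.
Byte at offset 21: 0xF0 = 11110000 → 4-byte char (#7). Advance 4.
Byte at offset 25: 0xE2 = 11100010 → 3-byte char (#8). Advance 3.
Byte at offset 28: 0xE0 = 11100000 → 3-byte char (#9). Advance 3.
Reached end at offset 31 after 9 code points.

9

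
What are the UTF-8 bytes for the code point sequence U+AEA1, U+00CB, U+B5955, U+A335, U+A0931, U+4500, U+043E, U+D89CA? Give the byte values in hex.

EA BA A1 C3 8B F2 B5 A5 95 EA 8C B5 F2 A0 A4 B1 E4 94 80 D0 BE F3 98 A7 8A

U+AEA1: 3-byte form → EA BA A1.
U+00CB: 2-byte form → C3 8B.
U+B5955: 4-byte form → F2 B5 A5 95.
U+A335: 3-byte form → EA 8C B5.
U+A0931: 4-byte form → F2 A0 A4 B1.
U+4500: 3-byte form → E4 94 80.
U+043E: 2-byte form → D0 BE.
U+D89CA: 4-byte form → F3 98 A7 8A.
Concatenated (25 bytes): EA BA A1 C3 8B F2 B5 A5 95 EA 8C B5 F2 A0 A4 B1 E4 94 80 D0 BE F3 98 A7 8A.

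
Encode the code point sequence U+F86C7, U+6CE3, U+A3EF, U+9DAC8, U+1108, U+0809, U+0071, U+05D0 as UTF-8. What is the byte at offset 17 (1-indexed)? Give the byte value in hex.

0x88

1-indexed offset 17 is 0-indexed offset 16.
U+F86C7 → 4-byte form F3 B8 9B 87 at offsets 0–3.
U+6CE3 → 3-byte form E6 B3 A3 at offsets 4–6.
U+A3EF → 3-byte form EA 8F AF at offsets 7–9.
U+9DAC8 → 4-byte form F2 9D AB 88 at offsets 10–13.
U+1108 → 3-byte form E1 84 88 at offsets 14–16.
Offset 16 falls in char 5's range; it's byte 3 of E1 84 88 = 0x88.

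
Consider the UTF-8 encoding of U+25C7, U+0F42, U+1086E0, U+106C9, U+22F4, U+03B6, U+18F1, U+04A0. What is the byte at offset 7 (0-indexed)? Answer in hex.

0x88

U+25C7 → 3-byte form E2 97 87 at offsets 0–2.
U+0F42 → 3-byte form E0 BD 82 at offsets 3–5.
U+1086E0 → 4-byte form F4 88 9B A0 at offsets 6–9.
Offset 7 falls in char 3's range; it's byte 2 of F4 88 9B A0 = 0x88.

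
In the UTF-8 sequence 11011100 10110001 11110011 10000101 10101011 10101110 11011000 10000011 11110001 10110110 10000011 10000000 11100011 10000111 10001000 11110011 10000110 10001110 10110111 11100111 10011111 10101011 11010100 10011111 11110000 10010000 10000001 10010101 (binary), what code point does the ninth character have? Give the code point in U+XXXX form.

U+10055

Offset 0: leading byte 0xDC = 11011100 → 2-byte char #1 = DC B1.
Offset 2: leading byte 0xF3 = 11110011 → 4-byte char #2 = F3 85 AB AE.
Offset 6: leading byte 0xD8 = 11011000 → 2-byte char #3 = D8 83.
Offset 8: leading byte 0xF1 = 11110001 → 4-byte char #4 = F1 B6 83 80.
Offset 12: leading byte 0xE3 = 11100011 → 3-byte char #5 = E3 87 88.
Offset 15: leading byte 0xF3 = 11110011 → 4-byte char #6 = F3 86 8E B7.
Offset 19: leading byte 0xE7 = 11100111 → 3-byte char #7 = E7 9F AB.
Offset 22: leading byte 0xD4 = 11010100 → 2-byte char #8 = D4 9F.
Offset 24: leading byte 0xF0 = 11110000 → 4-byte char #9 = F0 90 81 95.
Leading byte 0xF0 = 11110000 matches 11110xxx → 4-byte sequence.
Byte 1: 0xF0 = 11110000, payload 000 (3 bits).
Byte 2: 0x90 = 10010000 (10xxxxxx ✓), payload 010000.
Byte 3: 0x81 = 10000001 (10xxxxxx ✓), payload 000001.
Byte 4: 0x95 = 10010101 (10xxxxxx ✓), payload 010101.
Concatenate: 000010000000001010101 = 0x10055 (21 bits → U+10055).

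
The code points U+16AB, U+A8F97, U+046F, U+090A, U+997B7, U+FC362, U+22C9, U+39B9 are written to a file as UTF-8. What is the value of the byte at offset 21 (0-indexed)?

U+16AB → 3-byte form E1 9A AB at offsets 0–2.
U+A8F97 → 4-byte form F2 A8 BE 97 at offsets 3–6.
U+046F → 2-byte form D1 AF at offsets 7–8.
U+090A → 3-byte form E0 A4 8A at offsets 9–11.
U+997B7 → 4-byte form F2 99 9E B7 at offsets 12–15.
U+FC362 → 4-byte form F3 BC 8D A2 at offsets 16–19.
U+22C9 → 3-byte form E2 8B 89 at offsets 20–22.
Offset 21 falls in char 7's range; it's byte 2 of E2 8B 89 = 0x8B.

0x8B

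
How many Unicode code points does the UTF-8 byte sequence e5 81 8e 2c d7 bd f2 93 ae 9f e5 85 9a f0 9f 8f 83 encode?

Byte at offset 0: 0xE5 = 11100101 → 3-byte char (#1). Advance 3.
Byte at offset 3: 0x2C = 00101100 → 1-byte char (#2). Advance 1.
Byte at offset 4: 0xD7 = 11010111 → 2-byte char (#3). Advance 2.
Byte at offset 6: 0xF2 = 11110010 → 4-byte char (#4). Advance 4.
Byte at offset 10: 0xE5 = 11100101 → 3-byte char (#5). Advance 3.
Byte at offset 13: 0xF0 = 11110000 → 4-byte char (#6). Advance 4.
Reached end at offset 17 after 6 code points.

6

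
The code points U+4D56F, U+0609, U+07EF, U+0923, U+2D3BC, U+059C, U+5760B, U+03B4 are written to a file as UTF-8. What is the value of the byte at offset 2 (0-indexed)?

U+4D56F → 4-byte form F1 8D 95 AF at offsets 0–3.
Offset 2 falls in char 1's range; it's byte 3 of F1 8D 95 AF = 0x95.

0x95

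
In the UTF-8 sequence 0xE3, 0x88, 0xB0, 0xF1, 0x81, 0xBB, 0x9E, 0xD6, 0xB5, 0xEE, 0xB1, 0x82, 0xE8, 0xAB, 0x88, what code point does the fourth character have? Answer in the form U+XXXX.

Offset 0: leading byte 0xE3 = 11100011 → 3-byte char #1 = E3 88 B0.
Offset 3: leading byte 0xF1 = 11110001 → 4-byte char #2 = F1 81 BB 9E.
Offset 7: leading byte 0xD6 = 11010110 → 2-byte char #3 = D6 B5.
Offset 9: leading byte 0xEE = 11101110 → 3-byte char #4 = EE B1 82.
Leading byte 0xEE = 11101110 matches 1110xxxx → 3-byte sequence.
Byte 1: 0xEE = 11101110, payload 1110 (4 bits).
Byte 2: 0xB1 = 10110001 (10xxxxxx ✓), payload 110001.
Byte 3: 0x82 = 10000010 (10xxxxxx ✓), payload 000010.
Concatenate: 1110110001000010 = 0xEC42 (16 bits → U+EC42).

U+EC42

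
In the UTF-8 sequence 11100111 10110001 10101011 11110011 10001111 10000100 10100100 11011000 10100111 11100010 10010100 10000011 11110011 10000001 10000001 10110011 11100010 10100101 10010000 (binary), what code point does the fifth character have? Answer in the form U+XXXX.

U+C1073

Offset 0: leading byte 0xE7 = 11100111 → 3-byte char #1 = E7 B1 AB.
Offset 3: leading byte 0xF3 = 11110011 → 4-byte char #2 = F3 8F 84 A4.
Offset 7: leading byte 0xD8 = 11011000 → 2-byte char #3 = D8 A7.
Offset 9: leading byte 0xE2 = 11100010 → 3-byte char #4 = E2 94 83.
Offset 12: leading byte 0xF3 = 11110011 → 4-byte char #5 = F3 81 81 B3.
Leading byte 0xF3 = 11110011 matches 11110xxx → 4-byte sequence.
Byte 1: 0xF3 = 11110011, payload 011 (3 bits).
Byte 2: 0x81 = 10000001 (10xxxxxx ✓), payload 000001.
Byte 3: 0x81 = 10000001 (10xxxxxx ✓), payload 000001.
Byte 4: 0xB3 = 10110011 (10xxxxxx ✓), payload 110011.
Concatenate: 011000001000001110011 = 0xC1073 (21 bits → U+C1073).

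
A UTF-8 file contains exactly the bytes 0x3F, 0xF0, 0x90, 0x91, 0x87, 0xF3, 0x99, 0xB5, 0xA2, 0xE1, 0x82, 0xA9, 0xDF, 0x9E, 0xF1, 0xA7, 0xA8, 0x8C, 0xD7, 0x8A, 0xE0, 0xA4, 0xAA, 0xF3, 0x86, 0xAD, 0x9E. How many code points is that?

Byte at offset 0: 0x3F = 00111111 → 1-byte char (#1). Advance 1.
Byte at offset 1: 0xF0 = 11110000 → 4-byte char (#2). Advance 4.
Byte at offset 5: 0xF3 = 11110011 → 4-byte char (#3). Advance 4.
Byte at offset 9: 0xE1 = 11100001 → 3-byte char (#4). Advance 3.
Byte at offset 12: 0xDF = 11011111 → 2-byte char (#5). Advance 2.
Byte at offset 14: 0xF1 = 11110001 → 4-byte char (#6). Advance 4.
Byte at offset 18: 0xD7 = 11010111 → 2-byte char (#7). Advance 2.
Byte at offset 20: 0xE0 = 11100000 → 3-byte char (#8). Advance 3.
Byte at offset 23: 0xF3 = 11110011 → 4-byte char (#9). Advance 4.
Reached end at offset 27 after 9 code points.

9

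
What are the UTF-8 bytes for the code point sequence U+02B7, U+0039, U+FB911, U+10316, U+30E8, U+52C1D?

CA B7 39 F3 BB A4 91 F0 90 8C 96 E3 83 A8 F1 92 B0 9D

U+02B7: 2-byte form → CA B7.
U+0039: 1-byte form → 39.
U+FB911: 4-byte form → F3 BB A4 91.
U+10316: 4-byte form → F0 90 8C 96.
U+30E8: 3-byte form → E3 83 A8.
U+52C1D: 4-byte form → F1 92 B0 9D.
Concatenated (18 bytes): CA B7 39 F3 BB A4 91 F0 90 8C 96 E3 83 A8 F1 92 B0 9D.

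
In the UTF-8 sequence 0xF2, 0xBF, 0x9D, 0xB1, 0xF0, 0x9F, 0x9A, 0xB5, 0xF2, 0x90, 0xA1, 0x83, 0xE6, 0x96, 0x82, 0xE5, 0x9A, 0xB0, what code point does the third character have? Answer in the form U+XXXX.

Offset 0: leading byte 0xF2 = 11110010 → 4-byte char #1 = F2 BF 9D B1.
Offset 4: leading byte 0xF0 = 11110000 → 4-byte char #2 = F0 9F 9A B5.
Offset 8: leading byte 0xF2 = 11110010 → 4-byte char #3 = F2 90 A1 83.
Leading byte 0xF2 = 11110010 matches 11110xxx → 4-byte sequence.
Byte 1: 0xF2 = 11110010, payload 010 (3 bits).
Byte 2: 0x90 = 10010000 (10xxxxxx ✓), payload 010000.
Byte 3: 0xA1 = 10100001 (10xxxxxx ✓), payload 100001.
Byte 4: 0x83 = 10000011 (10xxxxxx ✓), payload 000011.
Concatenate: 010010000100001000011 = 0x90843 (21 bits → U+90843).

U+90843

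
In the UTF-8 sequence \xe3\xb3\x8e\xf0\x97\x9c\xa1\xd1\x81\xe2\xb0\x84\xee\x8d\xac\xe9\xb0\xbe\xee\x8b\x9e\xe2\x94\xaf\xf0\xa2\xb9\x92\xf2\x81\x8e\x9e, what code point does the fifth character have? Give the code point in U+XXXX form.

Offset 0: leading byte 0xE3 = 11100011 → 3-byte char #1 = E3 B3 8E.
Offset 3: leading byte 0xF0 = 11110000 → 4-byte char #2 = F0 97 9C A1.
Offset 7: leading byte 0xD1 = 11010001 → 2-byte char #3 = D1 81.
Offset 9: leading byte 0xE2 = 11100010 → 3-byte char #4 = E2 B0 84.
Offset 12: leading byte 0xEE = 11101110 → 3-byte char #5 = EE 8D AC.
Leading byte 0xEE = 11101110 matches 1110xxxx → 3-byte sequence.
Byte 1: 0xEE = 11101110, payload 1110 (4 bits).
Byte 2: 0x8D = 10001101 (10xxxxxx ✓), payload 001101.
Byte 3: 0xAC = 10101100 (10xxxxxx ✓), payload 101100.
Concatenate: 1110001101101100 = 0xE36C (16 bits → U+E36C).

U+E36C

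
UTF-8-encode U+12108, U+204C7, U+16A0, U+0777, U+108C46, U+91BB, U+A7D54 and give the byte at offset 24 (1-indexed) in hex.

0x94

1-indexed offset 24 is 0-indexed offset 23.
U+12108 → 4-byte form F0 92 84 88 at offsets 0–3.
U+204C7 → 4-byte form F0 A0 93 87 at offsets 4–7.
U+16A0 → 3-byte form E1 9A A0 at offsets 8–10.
U+0777 → 2-byte form DD B7 at offsets 11–12.
U+108C46 → 4-byte form F4 88 B1 86 at offsets 13–16.
U+91BB → 3-byte form E9 86 BB at offsets 17–19.
U+A7D54 → 4-byte form F2 A7 B5 94 at offsets 20–23.
Offset 23 falls in char 7's range; it's byte 4 of F2 A7 B5 94 = 0x94.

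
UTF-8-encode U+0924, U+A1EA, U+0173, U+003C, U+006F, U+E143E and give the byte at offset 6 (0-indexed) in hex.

0xC5

U+0924 → 3-byte form E0 A4 A4 at offsets 0–2.
U+A1EA → 3-byte form EA 87 AA at offsets 3–5.
U+0173 → 2-byte form C5 B3 at offsets 6–7.
Offset 6 falls in char 3's range; it's byte 1 of C5 B3 = 0xC5.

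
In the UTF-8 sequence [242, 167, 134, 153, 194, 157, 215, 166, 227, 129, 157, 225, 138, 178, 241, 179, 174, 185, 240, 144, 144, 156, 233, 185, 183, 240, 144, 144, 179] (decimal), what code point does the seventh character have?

U+1041C

Offset 0: leading byte 0xF2 = 11110010 → 4-byte char #1 = F2 A7 86 99.
Offset 4: leading byte 0xC2 = 11000010 → 2-byte char #2 = C2 9D.
Offset 6: leading byte 0xD7 = 11010111 → 2-byte char #3 = D7 A6.
Offset 8: leading byte 0xE3 = 11100011 → 3-byte char #4 = E3 81 9D.
Offset 11: leading byte 0xE1 = 11100001 → 3-byte char #5 = E1 8A B2.
Offset 14: leading byte 0xF1 = 11110001 → 4-byte char #6 = F1 B3 AE B9.
Offset 18: leading byte 0xF0 = 11110000 → 4-byte char #7 = F0 90 90 9C.
Leading byte 0xF0 = 11110000 matches 11110xxx → 4-byte sequence.
Byte 1: 0xF0 = 11110000, payload 000 (3 bits).
Byte 2: 0x90 = 10010000 (10xxxxxx ✓), payload 010000.
Byte 3: 0x90 = 10010000 (10xxxxxx ✓), payload 010000.
Byte 4: 0x9C = 10011100 (10xxxxxx ✓), payload 011100.
Concatenate: 000010000010000011100 = 0x1041C (21 bits → U+1041C).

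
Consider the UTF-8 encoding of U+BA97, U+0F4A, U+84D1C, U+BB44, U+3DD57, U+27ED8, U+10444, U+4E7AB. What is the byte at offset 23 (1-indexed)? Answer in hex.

0x90

1-indexed offset 23 is 0-indexed offset 22.
U+BA97 → 3-byte form EB AA 97 at offsets 0–2.
U+0F4A → 3-byte form E0 BD 8A at offsets 3–5.
U+84D1C → 4-byte form F2 84 B4 9C at offsets 6–9.
U+BB44 → 3-byte form EB AD 84 at offsets 10–12.
U+3DD57 → 4-byte form F0 BD B5 97 at offsets 13–16.
U+27ED8 → 4-byte form F0 A7 BB 98 at offsets 17–20.
U+10444 → 4-byte form F0 90 91 84 at offsets 21–24.
Offset 22 falls in char 7's range; it's byte 2 of F0 90 91 84 = 0x90.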